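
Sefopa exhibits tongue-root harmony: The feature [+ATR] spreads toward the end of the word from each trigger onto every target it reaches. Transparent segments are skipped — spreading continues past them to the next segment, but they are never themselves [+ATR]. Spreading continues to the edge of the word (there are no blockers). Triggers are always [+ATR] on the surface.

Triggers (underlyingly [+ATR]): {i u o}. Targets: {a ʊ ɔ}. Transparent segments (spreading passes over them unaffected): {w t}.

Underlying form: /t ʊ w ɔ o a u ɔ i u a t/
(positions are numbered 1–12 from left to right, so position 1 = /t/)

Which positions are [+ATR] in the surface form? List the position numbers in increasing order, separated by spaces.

5 6 7 8 9 10 11

From /o/ at 5 rightward: 6 /a/ → [+ATR]; 7 /u/ is itself a trigger — this domain ends here.
From /u/ at 7 rightward: 8 /ɔ/ → [+ATR]; 9 /i/ is itself a trigger — this domain ends here.
From /i/ at 9 rightward: 10 /u/ is itself a trigger — this domain ends here.
From /u/ at 10 rightward: 11 /a/ → [+ATR]; 12 /t/ transparent; word edge.
Targets with no active source: positions 2 4 stay [-ATR].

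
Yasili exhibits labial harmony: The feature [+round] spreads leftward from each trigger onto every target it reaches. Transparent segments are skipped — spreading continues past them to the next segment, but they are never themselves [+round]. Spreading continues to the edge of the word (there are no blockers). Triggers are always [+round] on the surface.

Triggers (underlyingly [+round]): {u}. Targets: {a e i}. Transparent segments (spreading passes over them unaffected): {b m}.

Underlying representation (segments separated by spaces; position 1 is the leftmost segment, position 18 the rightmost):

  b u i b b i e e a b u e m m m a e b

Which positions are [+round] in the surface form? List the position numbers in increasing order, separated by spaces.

2 3 6 7 8 9 11

From /u/ at 2 leftward: 1 /b/ transparent; word edge.
From /u/ at 11 leftward: 10 /b/ transparent; 9 /a/ → [+round]; 8 /e/ → [+round]; 7 /e/ → [+round]; 6 /i/ → [+round]; 5 /b/ transparent; 4 /b/ transparent; 3 /i/ → [+round]; 2 /u/ is itself a trigger — this domain ends here.
Targets with no active source: positions 12 16 17 stay [-round].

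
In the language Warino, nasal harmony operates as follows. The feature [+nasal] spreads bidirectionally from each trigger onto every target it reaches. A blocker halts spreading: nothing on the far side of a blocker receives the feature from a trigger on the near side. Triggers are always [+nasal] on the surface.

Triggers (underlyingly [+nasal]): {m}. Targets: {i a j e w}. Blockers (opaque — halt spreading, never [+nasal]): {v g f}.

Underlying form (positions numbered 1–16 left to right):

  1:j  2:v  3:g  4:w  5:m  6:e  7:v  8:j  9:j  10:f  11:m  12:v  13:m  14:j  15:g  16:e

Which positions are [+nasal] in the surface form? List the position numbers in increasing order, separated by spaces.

4 5 6 11 13 14

From /m/ at 5 rightward: 6 /e/ → [+nasal]; 7 /v/ blocks.
From /m/ at 5 leftward: 4 /w/ → [+nasal]; 3 /g/ blocks.
From /m/ at 11 rightward: 12 /v/ blocks.
From /m/ at 11 leftward: 10 /f/ blocks.
From /m/ at 13 rightward: 14 /j/ → [+nasal]; 15 /g/ blocks.
From /m/ at 13 leftward: 12 /v/ blocks.
Targets with no active source: positions 1 8 9 16 stay [-nasal].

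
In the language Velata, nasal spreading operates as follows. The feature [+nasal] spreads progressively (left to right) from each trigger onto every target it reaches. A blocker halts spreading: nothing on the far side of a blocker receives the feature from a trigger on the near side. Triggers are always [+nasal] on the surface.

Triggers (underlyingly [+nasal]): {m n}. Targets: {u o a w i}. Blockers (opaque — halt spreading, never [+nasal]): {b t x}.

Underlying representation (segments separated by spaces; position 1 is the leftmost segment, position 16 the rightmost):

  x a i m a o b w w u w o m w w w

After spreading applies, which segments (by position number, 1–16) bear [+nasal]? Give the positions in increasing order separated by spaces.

From /m/ at 4 rightward: 5 /a/ → [+nasal]; 6 /o/ → [+nasal]; 7 /b/ blocks.
From /m/ at 13 rightward: 14 /w/ → [+nasal]; 15 /w/ → [+nasal]; 16 /w/ → [+nasal]; word edge.
Targets with no active source: positions 2 3 8 9 10 11 12 stay [-nasal].

4 5 6 13 14 15 16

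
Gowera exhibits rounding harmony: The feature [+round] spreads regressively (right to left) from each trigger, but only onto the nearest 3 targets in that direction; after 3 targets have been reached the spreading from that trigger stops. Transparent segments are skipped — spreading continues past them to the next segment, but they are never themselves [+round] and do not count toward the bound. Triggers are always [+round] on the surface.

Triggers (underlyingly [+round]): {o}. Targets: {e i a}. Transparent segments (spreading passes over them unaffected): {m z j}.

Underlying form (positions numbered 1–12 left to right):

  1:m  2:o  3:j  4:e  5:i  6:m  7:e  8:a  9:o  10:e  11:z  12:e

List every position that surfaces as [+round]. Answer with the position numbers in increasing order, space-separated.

2 5 7 8 9

From /o/ at 2 leftward: 1 /m/ transparent; word edge.
From /o/ at 9 leftward: 8 /a/ → [+round]; 7 /e/ → [+round]; 6 /m/ transparent; 5 /i/ → [+round]; bound reached.
Targets with no active source: positions 4 10 12 stay [-round].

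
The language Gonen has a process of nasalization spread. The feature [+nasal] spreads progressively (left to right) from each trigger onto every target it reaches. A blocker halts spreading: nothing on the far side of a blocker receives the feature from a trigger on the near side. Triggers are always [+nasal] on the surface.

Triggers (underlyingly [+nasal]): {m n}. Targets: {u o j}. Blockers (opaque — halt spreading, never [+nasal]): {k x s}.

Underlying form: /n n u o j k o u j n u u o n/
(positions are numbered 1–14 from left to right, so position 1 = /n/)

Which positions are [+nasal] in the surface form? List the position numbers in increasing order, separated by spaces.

From /n/ at 1 rightward: 2 /n/ is itself a trigger — this domain ends here.
From /n/ at 2 rightward: 3 /u/ → [+nasal]; 4 /o/ → [+nasal]; 5 /j/ → [+nasal]; 6 /k/ blocks.
From /n/ at 10 rightward: 11 /u/ → [+nasal]; 12 /u/ → [+nasal]; 13 /o/ → [+nasal]; 14 /n/ is itself a trigger — this domain ends here.
From /n/ at 14 rightward: word edge.
Targets with no active source: positions 7 8 9 stay [-nasal].

1 2 3 4 5 10 11 12 13 14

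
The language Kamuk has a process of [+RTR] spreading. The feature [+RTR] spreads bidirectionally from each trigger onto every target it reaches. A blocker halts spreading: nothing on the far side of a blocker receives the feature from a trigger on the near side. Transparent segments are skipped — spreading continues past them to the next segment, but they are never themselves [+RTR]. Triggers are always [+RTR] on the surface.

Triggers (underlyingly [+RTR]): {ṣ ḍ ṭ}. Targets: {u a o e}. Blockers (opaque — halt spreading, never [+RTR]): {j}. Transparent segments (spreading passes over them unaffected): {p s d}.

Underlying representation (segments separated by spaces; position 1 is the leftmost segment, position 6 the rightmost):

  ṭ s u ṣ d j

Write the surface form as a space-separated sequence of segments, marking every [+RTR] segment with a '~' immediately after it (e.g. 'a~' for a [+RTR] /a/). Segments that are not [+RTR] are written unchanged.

ṭ~ s u~ ṣ~ d j

From /ṭ/ at 1 rightward: 2 /s/ transparent; 3 /u/ → [+RTR]; 4 /ṣ/ is itself a trigger — this domain ends here.
From /ṭ/ at 1 leftward: word edge.
From /ṣ/ at 4 rightward: 5 /d/ transparent; 6 /j/ blocks.
From /ṣ/ at 4 leftward: 3 /u/ → [+RTR]; 2 /s/ transparent; 1 /ṭ/ is itself a trigger — this domain ends here.
[+RTR] positions on the surface: 1 3 4.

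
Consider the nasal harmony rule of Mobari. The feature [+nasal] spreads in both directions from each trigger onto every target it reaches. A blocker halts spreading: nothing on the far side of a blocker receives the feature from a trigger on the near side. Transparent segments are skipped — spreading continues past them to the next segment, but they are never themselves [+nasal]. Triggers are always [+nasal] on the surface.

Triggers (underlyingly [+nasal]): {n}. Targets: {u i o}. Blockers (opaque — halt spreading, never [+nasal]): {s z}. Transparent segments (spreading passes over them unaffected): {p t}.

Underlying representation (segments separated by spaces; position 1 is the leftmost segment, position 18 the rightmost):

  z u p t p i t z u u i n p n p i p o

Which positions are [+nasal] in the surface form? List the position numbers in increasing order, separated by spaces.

9 10 11 12 14 16 18

From /n/ at 12 rightward: 13 /p/ transparent; 14 /n/ is itself a trigger — this domain ends here.
From /n/ at 12 leftward: 11 /i/ → [+nasal]; 10 /u/ → [+nasal]; 9 /u/ → [+nasal]; 8 /z/ blocks.
From /n/ at 14 rightward: 15 /p/ transparent; 16 /i/ → [+nasal]; 17 /p/ transparent; 18 /o/ → [+nasal]; word edge.
From /n/ at 14 leftward: 13 /p/ transparent; 12 /n/ is itself a trigger — this domain ends here.
Targets with no active source: positions 2 6 stay [-nasal].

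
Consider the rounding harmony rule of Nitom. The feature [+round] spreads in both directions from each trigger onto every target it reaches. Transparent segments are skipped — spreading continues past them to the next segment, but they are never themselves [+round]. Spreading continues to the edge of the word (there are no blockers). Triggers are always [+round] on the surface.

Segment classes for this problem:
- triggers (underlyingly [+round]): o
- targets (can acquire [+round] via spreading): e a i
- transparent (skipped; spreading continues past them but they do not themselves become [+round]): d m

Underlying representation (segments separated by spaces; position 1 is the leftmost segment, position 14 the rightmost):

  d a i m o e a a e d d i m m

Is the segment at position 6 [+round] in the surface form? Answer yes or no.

From /o/ at 5 rightward: 6 /e/ → [+round]; 7 /a/ → [+round]; 8 /a/ → [+round]; 9 /e/ → [+round]; 10 /d/ transparent; 11 /d/ transparent; 12 /i/ → [+round]; 13 /m/ transparent; 14 /m/ transparent; word edge.
From /o/ at 5 leftward: 4 /m/ transparent; 3 /i/ → [+round]; 2 /a/ → [+round]; 1 /d/ transparent; word edge.
[+round] positions on the surface: 2 3 5 6 7 8 9 12.

yes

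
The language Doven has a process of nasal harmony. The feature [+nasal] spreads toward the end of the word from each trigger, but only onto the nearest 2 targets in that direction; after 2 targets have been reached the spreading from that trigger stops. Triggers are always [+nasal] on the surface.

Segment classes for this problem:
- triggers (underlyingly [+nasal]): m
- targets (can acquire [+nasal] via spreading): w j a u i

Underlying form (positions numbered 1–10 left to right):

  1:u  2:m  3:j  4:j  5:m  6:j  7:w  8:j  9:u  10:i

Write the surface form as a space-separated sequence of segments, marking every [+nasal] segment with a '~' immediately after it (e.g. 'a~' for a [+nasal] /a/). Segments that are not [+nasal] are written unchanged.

u m~ j~ j~ m~ j~ w~ j u i

From /m/ at 2 rightward: 3 /j/ → [+nasal]; 4 /j/ → [+nasal]; bound reached.
From /m/ at 5 rightward: 6 /j/ → [+nasal]; 7 /w/ → [+nasal]; bound reached.
Targets with no active source: positions 1 8 9 10 stay [-nasal].
[+nasal] positions on the surface: 2 3 4 5 6 7.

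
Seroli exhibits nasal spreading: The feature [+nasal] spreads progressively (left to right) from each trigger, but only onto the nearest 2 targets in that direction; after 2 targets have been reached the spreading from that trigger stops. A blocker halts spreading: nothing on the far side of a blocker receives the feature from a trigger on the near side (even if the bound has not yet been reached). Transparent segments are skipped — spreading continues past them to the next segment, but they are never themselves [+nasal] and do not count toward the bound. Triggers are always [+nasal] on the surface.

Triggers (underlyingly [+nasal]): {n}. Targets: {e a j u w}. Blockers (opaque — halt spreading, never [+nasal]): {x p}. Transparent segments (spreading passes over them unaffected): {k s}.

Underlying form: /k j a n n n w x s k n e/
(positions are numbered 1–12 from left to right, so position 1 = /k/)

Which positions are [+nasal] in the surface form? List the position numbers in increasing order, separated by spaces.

4 5 6 7 11 12

From /n/ at 4 rightward: 5 /n/ is itself a trigger — this domain ends here.
From /n/ at 5 rightward: 6 /n/ is itself a trigger — this domain ends here.
From /n/ at 6 rightward: 7 /w/ → [+nasal]; 8 /x/ blocks.
From /n/ at 11 rightward: 12 /e/ → [+nasal]; word edge.
Targets with no active source: positions 2 3 stay [-nasal].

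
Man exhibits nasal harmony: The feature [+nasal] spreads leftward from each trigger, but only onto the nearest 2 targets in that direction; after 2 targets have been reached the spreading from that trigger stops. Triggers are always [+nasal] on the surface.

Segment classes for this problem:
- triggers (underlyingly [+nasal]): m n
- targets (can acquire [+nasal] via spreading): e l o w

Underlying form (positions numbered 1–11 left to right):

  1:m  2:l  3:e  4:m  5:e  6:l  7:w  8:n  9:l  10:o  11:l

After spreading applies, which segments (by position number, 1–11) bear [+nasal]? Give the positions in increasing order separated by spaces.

1 2 3 4 6 7 8

From /m/ at 1 leftward: word edge.
From /m/ at 4 leftward: 3 /e/ → [+nasal]; 2 /l/ → [+nasal]; bound reached.
From /n/ at 8 leftward: 7 /w/ → [+nasal]; 6 /l/ → [+nasal]; bound reached.
Targets with no active source: positions 5 9 10 11 stay [-nasal].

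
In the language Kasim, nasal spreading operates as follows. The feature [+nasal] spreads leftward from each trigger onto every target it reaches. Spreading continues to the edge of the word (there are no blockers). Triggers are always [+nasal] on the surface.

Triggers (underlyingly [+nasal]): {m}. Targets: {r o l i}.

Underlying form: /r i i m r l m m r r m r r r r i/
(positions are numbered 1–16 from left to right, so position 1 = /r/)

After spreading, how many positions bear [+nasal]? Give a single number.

11

From /m/ at 4 leftward: 3 /i/ → [+nasal]; 2 /i/ → [+nasal]; 1 /r/ → [+nasal]; word edge.
From /m/ at 7 leftward: 6 /l/ → [+nasal]; 5 /r/ → [+nasal]; 4 /m/ is itself a trigger — this domain ends here.
From /m/ at 8 leftward: 7 /m/ is itself a trigger — this domain ends here.
From /m/ at 11 leftward: 10 /r/ → [+nasal]; 9 /r/ → [+nasal]; 8 /m/ is itself a trigger — this domain ends here.
Targets with no active source: positions 12 13 14 15 16 stay [-nasal].
[+nasal] positions on the surface: 1 2 3 4 5 6 7 8 9 10 11.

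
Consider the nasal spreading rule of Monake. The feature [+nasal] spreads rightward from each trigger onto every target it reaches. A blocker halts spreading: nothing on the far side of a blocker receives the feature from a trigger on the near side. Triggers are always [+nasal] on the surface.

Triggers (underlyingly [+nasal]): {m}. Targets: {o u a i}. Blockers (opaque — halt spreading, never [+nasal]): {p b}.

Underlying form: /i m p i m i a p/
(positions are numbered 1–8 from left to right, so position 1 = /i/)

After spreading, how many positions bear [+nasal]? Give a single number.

From /m/ at 2 rightward: 3 /p/ blocks.
From /m/ at 5 rightward: 6 /i/ → [+nasal]; 7 /a/ → [+nasal]; 8 /p/ blocks.
Targets with no active source: positions 1 4 stay [-nasal].
[+nasal] positions on the surface: 2 5 6 7.

4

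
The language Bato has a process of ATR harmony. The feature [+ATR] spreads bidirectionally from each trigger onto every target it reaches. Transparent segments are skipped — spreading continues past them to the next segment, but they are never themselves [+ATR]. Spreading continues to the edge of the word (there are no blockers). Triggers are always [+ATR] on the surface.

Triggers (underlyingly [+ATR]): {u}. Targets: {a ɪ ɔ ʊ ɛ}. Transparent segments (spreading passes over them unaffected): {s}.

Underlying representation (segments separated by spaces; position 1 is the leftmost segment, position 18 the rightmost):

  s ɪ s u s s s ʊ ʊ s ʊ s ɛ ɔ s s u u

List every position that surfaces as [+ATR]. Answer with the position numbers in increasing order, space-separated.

From /u/ at 4 rightward: 5 /s/ transparent; 6 /s/ transparent; 7 /s/ transparent; 8 /ʊ/ → [+ATR]; 9 /ʊ/ → [+ATR]; 10 /s/ transparent; 11 /ʊ/ → [+ATR]; 12 /s/ transparent; 13 /ɛ/ → [+ATR]; 14 /ɔ/ → [+ATR]; 15 /s/ transparent; 16 /s/ transparent; 17 /u/ is itself a trigger — this domain ends here.
From /u/ at 4 leftward: 3 /s/ transparent; 2 /ɪ/ → [+ATR]; 1 /s/ transparent; word edge.
From /u/ at 17 rightward: 18 /u/ is itself a trigger — this domain ends here.
From /u/ at 17 leftward: 16 /s/ transparent; 15 /s/ transparent; 14 /ɔ/ → [+ATR]; 13 /ɛ/ → [+ATR]; 12 /s/ transparent; 11 /ʊ/ → [+ATR]; 10 /s/ transparent; 9 /ʊ/ → [+ATR]; 8 /ʊ/ → [+ATR]; 7 /s/ transparent; 6 /s/ transparent; 5 /s/ transparent; 4 /u/ is itself a trigger — this domain ends here.
From /u/ at 18 rightward: word edge.
From /u/ at 18 leftward: 17 /u/ is itself a trigger — this domain ends here.

2 4 8 9 11 13 14 17 18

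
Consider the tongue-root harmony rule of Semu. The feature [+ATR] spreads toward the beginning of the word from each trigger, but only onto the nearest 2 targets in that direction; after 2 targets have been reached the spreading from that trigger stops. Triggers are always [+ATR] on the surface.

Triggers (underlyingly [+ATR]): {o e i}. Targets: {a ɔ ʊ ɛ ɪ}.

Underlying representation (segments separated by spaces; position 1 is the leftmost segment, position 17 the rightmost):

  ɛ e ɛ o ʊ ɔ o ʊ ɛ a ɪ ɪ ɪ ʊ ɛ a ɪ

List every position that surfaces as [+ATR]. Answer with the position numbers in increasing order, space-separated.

From /e/ at 2 leftward: 1 /ɛ/ → [+ATR]; word edge.
From /o/ at 4 leftward: 3 /ɛ/ → [+ATR]; 2 /e/ is itself a trigger — this domain ends here.
From /o/ at 7 leftward: 6 /ɔ/ → [+ATR]; 5 /ʊ/ → [+ATR]; bound reached.
Targets with no active source: positions 8 9 10 11 12 13 14 15 16 17 stay [-ATR].

1 2 3 4 5 6 7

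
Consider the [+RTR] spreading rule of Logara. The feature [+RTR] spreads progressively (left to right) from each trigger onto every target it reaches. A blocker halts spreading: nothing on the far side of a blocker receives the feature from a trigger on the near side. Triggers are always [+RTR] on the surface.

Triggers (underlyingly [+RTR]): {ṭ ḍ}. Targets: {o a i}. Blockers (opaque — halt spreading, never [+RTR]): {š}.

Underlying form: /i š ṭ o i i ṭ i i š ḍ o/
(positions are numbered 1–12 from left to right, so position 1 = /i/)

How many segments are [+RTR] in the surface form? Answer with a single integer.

From /ṭ/ at 3 rightward: 4 /o/ → [+RTR]; 5 /i/ → [+RTR]; 6 /i/ → [+RTR]; 7 /ṭ/ is itself a trigger — this domain ends here.
From /ṭ/ at 7 rightward: 8 /i/ → [+RTR]; 9 /i/ → [+RTR]; 10 /š/ blocks.
From /ḍ/ at 11 rightward: 12 /o/ → [+RTR]; word edge.
Target with no active source: position 1 stays [-emphatic].
[+RTR] positions on the surface: 3 4 5 6 7 8 9 11 12.

9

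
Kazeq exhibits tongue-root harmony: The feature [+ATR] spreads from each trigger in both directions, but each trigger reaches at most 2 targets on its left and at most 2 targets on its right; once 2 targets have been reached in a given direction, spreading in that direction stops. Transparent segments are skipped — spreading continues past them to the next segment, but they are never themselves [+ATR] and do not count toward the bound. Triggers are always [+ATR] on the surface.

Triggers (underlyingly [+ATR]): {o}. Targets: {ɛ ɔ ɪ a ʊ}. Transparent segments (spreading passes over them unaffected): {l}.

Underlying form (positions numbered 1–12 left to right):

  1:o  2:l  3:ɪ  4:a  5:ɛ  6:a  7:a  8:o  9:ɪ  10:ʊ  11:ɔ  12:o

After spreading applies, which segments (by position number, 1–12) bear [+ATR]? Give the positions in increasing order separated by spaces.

From /o/ at 1 rightward: 2 /l/ transparent; 3 /ɪ/ → [+ATR]; 4 /a/ → [+ATR]; bound reached.
From /o/ at 1 leftward: word edge.
From /o/ at 8 rightward: 9 /ɪ/ → [+ATR]; 10 /ʊ/ → [+ATR]; bound reached.
From /o/ at 8 leftward: 7 /a/ → [+ATR]; 6 /a/ → [+ATR]; bound reached.
From /o/ at 12 rightward: word edge.
From /o/ at 12 leftward: 11 /ɔ/ → [+ATR]; 10 /ʊ/ → [+ATR]; bound reached.
Target with no active source: position 5 stays [-ATR].

1 3 4 6 7 8 9 10 11 12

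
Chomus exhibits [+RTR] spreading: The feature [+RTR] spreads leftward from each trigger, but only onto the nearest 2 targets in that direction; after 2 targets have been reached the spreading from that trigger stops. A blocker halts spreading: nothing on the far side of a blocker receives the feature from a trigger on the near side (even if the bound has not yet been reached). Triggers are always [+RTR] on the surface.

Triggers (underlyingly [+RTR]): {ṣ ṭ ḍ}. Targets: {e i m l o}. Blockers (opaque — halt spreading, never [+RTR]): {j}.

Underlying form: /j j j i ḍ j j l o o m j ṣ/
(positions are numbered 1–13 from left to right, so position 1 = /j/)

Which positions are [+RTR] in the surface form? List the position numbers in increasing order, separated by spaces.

4 5 13

From /ḍ/ at 5 leftward: 4 /i/ → [+RTR]; 3 /j/ blocks.
From /ṣ/ at 13 leftward: 12 /j/ blocks.
Targets with no active source: positions 8 9 10 11 stay [-emphatic].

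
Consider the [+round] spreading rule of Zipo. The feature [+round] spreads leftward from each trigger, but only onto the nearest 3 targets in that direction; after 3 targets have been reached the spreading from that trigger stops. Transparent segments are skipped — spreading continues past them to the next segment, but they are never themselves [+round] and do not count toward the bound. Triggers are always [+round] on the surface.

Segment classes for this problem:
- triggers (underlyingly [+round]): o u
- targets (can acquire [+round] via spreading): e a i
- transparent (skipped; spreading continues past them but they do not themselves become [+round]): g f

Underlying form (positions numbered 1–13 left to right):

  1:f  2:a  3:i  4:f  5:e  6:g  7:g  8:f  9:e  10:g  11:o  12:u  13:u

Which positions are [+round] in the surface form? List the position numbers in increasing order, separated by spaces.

3 5 9 11 12 13

From /o/ at 11 leftward: 10 /g/ transparent; 9 /e/ → [+round]; 8 /f/ transparent; 7 /g/ transparent; 6 /g/ transparent; 5 /e/ → [+round]; 4 /f/ transparent; 3 /i/ → [+round]; bound reached.
From /u/ at 12 leftward: 11 /o/ is itself a trigger — this domain ends here.
From /u/ at 13 leftward: 12 /u/ is itself a trigger — this domain ends here.
Target with no active source: position 2 stays [-round].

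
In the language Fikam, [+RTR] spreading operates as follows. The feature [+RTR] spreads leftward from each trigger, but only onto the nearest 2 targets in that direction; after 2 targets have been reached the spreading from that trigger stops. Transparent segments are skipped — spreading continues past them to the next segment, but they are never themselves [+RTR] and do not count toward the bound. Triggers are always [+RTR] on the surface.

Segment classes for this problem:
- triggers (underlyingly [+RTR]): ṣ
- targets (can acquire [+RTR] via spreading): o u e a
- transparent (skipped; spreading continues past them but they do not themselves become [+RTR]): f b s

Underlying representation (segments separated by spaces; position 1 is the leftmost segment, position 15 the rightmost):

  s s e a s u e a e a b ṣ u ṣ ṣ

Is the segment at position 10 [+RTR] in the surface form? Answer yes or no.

yes

From /ṣ/ at 12 leftward: 11 /b/ transparent; 10 /a/ → [+RTR]; 9 /e/ → [+RTR]; bound reached.
From /ṣ/ at 14 leftward: 13 /u/ → [+RTR]; 12 /ṣ/ is itself a trigger — this domain ends here.
From /ṣ/ at 15 leftward: 14 /ṣ/ is itself a trigger — this domain ends here.
Targets with no active source: positions 3 4 6 7 8 stay [-emphatic].
[+RTR] positions on the surface: 9 10 12 13 14 15.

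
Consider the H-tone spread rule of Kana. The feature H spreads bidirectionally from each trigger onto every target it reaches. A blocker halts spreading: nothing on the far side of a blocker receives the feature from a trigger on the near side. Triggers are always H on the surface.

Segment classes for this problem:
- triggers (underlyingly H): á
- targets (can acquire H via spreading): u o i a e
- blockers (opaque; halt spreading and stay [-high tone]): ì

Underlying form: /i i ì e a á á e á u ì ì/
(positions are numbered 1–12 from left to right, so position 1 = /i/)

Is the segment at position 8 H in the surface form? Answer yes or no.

yes

From /á/ at 6 rightward: 7 /á/ is itself a trigger — this domain ends here.
From /á/ at 6 leftward: 5 /a/ → H; 4 /e/ → H; 3 /ì/ blocks.
From /á/ at 7 rightward: 8 /e/ → H; 9 /á/ is itself a trigger — this domain ends here.
From /á/ at 7 leftward: 6 /á/ is itself a trigger — this domain ends here.
From /á/ at 9 rightward: 10 /u/ → H; 11 /ì/ blocks.
From /á/ at 9 leftward: 8 /e/ → H; 7 /á/ is itself a trigger — this domain ends here.
Targets with no active source: positions 1 2 stay [-high tone].
H positions on the surface: 4 5 6 7 8 9 10.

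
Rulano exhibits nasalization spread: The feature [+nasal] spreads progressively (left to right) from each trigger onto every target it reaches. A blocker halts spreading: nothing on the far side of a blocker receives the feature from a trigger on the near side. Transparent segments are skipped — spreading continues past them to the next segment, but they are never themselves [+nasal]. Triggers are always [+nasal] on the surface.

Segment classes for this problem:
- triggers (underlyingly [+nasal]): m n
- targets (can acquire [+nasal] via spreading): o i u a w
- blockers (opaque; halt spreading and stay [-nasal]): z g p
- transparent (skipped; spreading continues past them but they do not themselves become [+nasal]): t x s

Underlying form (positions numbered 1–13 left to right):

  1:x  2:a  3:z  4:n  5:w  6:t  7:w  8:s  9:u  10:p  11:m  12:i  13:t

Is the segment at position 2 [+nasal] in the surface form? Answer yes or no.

no

From /n/ at 4 rightward: 5 /w/ → [+nasal]; 6 /t/ transparent; 7 /w/ → [+nasal]; 8 /s/ transparent; 9 /u/ → [+nasal]; 10 /p/ blocks.
From /m/ at 11 rightward: 12 /i/ → [+nasal]; 13 /t/ transparent; word edge.
Target with no active source: position 2 stays [-nasal].
[+nasal] positions on the surface: 4 5 7 9 11 12.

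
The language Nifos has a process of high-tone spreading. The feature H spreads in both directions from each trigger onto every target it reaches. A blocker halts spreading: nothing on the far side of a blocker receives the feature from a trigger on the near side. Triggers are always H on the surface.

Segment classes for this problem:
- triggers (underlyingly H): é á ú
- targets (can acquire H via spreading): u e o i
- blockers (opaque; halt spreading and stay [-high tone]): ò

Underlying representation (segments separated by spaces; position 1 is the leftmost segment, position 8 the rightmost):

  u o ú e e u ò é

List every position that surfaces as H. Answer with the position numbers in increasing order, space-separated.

From /ú/ at 3 rightward: 4 /e/ → H; 5 /e/ → H; 6 /u/ → H; 7 /ò/ blocks.
From /ú/ at 3 leftward: 2 /o/ → H; 1 /u/ → H; word edge.
From /é/ at 8 rightward: word edge.
From /é/ at 8 leftward: 7 /ò/ blocks.

1 2 3 4 5 6 8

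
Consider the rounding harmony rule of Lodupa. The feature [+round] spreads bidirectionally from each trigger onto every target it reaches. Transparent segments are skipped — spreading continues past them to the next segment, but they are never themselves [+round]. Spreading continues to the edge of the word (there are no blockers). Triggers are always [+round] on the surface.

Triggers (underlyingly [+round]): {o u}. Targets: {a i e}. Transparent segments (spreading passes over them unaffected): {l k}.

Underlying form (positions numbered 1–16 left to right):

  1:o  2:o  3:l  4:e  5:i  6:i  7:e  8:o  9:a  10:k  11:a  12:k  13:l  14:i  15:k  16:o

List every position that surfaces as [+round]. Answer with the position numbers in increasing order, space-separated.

1 2 4 5 6 7 8 9 11 14 16

From /o/ at 1 rightward: 2 /o/ is itself a trigger — this domain ends here.
From /o/ at 1 leftward: word edge.
From /o/ at 2 rightward: 3 /l/ transparent; 4 /e/ → [+round]; 5 /i/ → [+round]; 6 /i/ → [+round]; 7 /e/ → [+round]; 8 /o/ is itself a trigger — this domain ends here.
From /o/ at 2 leftward: 1 /o/ is itself a trigger — this domain ends here.
From /o/ at 8 rightward: 9 /a/ → [+round]; 10 /k/ transparent; 11 /a/ → [+round]; 12 /k/ transparent; 13 /l/ transparent; 14 /i/ → [+round]; 15 /k/ transparent; 16 /o/ is itself a trigger — this domain ends here.
From /o/ at 8 leftward: 7 /e/ → [+round]; 6 /i/ → [+round]; 5 /i/ → [+round]; 4 /e/ → [+round]; 3 /l/ transparent; 2 /o/ is itself a trigger — this domain ends here.
From /o/ at 16 rightward: word edge.
From /o/ at 16 leftward: 15 /k/ transparent; 14 /i/ → [+round]; 13 /l/ transparent; 12 /k/ transparent; 11 /a/ → [+round]; 10 /k/ transparent; 9 /a/ → [+round]; 8 /o/ is itself a trigger — this domain ends here.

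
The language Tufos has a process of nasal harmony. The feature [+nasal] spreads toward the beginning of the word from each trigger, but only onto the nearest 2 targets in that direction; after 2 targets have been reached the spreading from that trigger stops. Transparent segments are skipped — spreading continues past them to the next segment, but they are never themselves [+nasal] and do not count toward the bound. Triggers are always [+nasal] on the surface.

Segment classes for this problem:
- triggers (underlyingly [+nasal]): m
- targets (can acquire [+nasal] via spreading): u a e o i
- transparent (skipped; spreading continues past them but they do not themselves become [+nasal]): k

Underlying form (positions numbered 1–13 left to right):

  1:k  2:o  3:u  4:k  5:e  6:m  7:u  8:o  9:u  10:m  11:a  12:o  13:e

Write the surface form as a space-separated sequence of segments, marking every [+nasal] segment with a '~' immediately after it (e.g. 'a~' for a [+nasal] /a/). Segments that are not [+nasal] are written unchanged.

From /m/ at 6 leftward: 5 /e/ → [+nasal]; 4 /k/ transparent; 3 /u/ → [+nasal]; bound reached.
From /m/ at 10 leftward: 9 /u/ → [+nasal]; 8 /o/ → [+nasal]; bound reached.
Targets with no active source: positions 2 7 11 12 13 stay [-nasal].
[+nasal] positions on the surface: 3 5 6 8 9 10.

k o u~ k e~ m~ u o~ u~ m~ a o e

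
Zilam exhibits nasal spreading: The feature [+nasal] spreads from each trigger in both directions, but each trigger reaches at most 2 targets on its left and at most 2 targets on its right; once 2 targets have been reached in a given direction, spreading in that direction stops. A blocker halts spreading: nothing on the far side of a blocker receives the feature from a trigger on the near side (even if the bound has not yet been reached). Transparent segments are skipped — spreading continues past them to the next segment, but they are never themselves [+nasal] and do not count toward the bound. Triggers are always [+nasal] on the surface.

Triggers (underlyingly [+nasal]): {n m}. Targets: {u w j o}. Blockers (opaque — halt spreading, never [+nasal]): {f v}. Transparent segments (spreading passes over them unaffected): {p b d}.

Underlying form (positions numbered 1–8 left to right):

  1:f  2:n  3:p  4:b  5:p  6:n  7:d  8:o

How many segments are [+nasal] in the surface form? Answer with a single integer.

3

From /n/ at 2 rightward: 3 /p/ transparent; 4 /b/ transparent; 5 /p/ transparent; 6 /n/ is itself a trigger — this domain ends here.
From /n/ at 2 leftward: 1 /f/ blocks.
From /n/ at 6 rightward: 7 /d/ transparent; 8 /o/ → [+nasal]; word edge.
From /n/ at 6 leftward: 5 /p/ transparent; 4 /b/ transparent; 3 /p/ transparent; 2 /n/ is itself a trigger — this domain ends here.
[+nasal] positions on the surface: 2 6 8.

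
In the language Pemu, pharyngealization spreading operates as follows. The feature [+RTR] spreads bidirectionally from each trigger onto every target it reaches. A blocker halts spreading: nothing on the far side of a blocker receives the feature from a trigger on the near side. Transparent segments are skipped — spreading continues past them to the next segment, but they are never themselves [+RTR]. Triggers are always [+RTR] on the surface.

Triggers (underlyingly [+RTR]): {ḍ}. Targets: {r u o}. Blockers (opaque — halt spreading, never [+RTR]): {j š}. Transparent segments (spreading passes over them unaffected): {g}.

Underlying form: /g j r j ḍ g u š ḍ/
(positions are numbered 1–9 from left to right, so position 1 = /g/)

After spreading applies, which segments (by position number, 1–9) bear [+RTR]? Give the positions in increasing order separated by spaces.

5 7 9

From /ḍ/ at 5 rightward: 6 /g/ transparent; 7 /u/ → [+RTR]; 8 /š/ blocks.
From /ḍ/ at 5 leftward: 4 /j/ blocks.
From /ḍ/ at 9 rightward: word edge.
From /ḍ/ at 9 leftward: 8 /š/ blocks.
Target with no active source: position 3 stays [-emphatic].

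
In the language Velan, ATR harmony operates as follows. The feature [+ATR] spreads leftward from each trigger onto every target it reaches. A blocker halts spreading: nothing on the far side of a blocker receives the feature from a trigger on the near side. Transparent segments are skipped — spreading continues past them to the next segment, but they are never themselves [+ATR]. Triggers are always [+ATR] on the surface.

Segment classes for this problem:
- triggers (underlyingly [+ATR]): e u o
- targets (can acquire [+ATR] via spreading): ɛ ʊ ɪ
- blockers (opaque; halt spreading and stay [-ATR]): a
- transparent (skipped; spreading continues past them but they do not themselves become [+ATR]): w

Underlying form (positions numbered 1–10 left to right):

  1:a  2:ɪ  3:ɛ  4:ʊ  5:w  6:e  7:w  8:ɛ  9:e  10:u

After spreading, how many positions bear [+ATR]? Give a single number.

7

From /e/ at 6 leftward: 5 /w/ transparent; 4 /ʊ/ → [+ATR]; 3 /ɛ/ → [+ATR]; 2 /ɪ/ → [+ATR]; 1 /a/ blocks.
From /e/ at 9 leftward: 8 /ɛ/ → [+ATR]; 7 /w/ transparent; 6 /e/ is itself a trigger — this domain ends here.
From /u/ at 10 leftward: 9 /e/ is itself a trigger — this domain ends here.
[+ATR] positions on the surface: 2 3 4 6 8 9 10.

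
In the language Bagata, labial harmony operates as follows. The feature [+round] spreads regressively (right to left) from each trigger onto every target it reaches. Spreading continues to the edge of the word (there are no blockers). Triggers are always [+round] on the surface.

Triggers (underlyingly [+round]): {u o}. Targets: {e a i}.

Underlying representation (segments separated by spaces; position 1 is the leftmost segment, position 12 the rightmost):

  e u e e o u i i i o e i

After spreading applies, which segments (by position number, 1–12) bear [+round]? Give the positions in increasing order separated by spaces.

1 2 3 4 5 6 7 8 9 10

From /u/ at 2 leftward: 1 /e/ → [+round]; word edge.
From /o/ at 5 leftward: 4 /e/ → [+round]; 3 /e/ → [+round]; 2 /u/ is itself a trigger — this domain ends here.
From /u/ at 6 leftward: 5 /o/ is itself a trigger — this domain ends here.
From /o/ at 10 leftward: 9 /i/ → [+round]; 8 /i/ → [+round]; 7 /i/ → [+round]; 6 /u/ is itself a trigger — this domain ends here.
Targets with no active source: positions 11 12 stay [-round].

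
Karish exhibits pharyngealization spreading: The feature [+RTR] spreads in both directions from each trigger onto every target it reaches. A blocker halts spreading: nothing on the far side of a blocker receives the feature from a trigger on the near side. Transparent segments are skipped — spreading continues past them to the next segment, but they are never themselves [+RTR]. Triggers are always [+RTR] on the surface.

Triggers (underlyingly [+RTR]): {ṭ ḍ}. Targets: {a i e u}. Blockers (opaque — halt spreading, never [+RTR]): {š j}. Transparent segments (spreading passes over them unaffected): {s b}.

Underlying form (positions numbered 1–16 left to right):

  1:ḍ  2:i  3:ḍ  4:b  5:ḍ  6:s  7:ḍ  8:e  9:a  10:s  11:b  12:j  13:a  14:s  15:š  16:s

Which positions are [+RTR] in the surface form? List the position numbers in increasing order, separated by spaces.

1 2 3 5 7 8 9

From /ḍ/ at 1 rightward: 2 /i/ → [+RTR]; 3 /ḍ/ is itself a trigger — this domain ends here.
From /ḍ/ at 1 leftward: word edge.
From /ḍ/ at 3 rightward: 4 /b/ transparent; 5 /ḍ/ is itself a trigger — this domain ends here.
From /ḍ/ at 3 leftward: 2 /i/ → [+RTR]; 1 /ḍ/ is itself a trigger — this domain ends here.
From /ḍ/ at 5 rightward: 6 /s/ transparent; 7 /ḍ/ is itself a trigger — this domain ends here.
From /ḍ/ at 5 leftward: 4 /b/ transparent; 3 /ḍ/ is itself a trigger — this domain ends here.
From /ḍ/ at 7 rightward: 8 /e/ → [+RTR]; 9 /a/ → [+RTR]; 10 /s/ transparent; 11 /b/ transparent; 12 /j/ blocks.
From /ḍ/ at 7 leftward: 6 /s/ transparent; 5 /ḍ/ is itself a trigger — this domain ends here.
Target with no active source: position 13 stays [-emphatic].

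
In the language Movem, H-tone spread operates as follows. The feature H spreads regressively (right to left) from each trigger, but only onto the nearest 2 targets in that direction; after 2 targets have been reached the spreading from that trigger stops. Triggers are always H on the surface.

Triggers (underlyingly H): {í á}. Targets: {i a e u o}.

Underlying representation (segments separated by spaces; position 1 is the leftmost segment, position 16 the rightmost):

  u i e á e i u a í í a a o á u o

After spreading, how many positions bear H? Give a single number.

10

From /á/ at 4 leftward: 3 /e/ → H; 2 /i/ → H; bound reached.
From /í/ at 9 leftward: 8 /a/ → H; 7 /u/ → H; bound reached.
From /í/ at 10 leftward: 9 /í/ is itself a trigger — this domain ends here.
From /á/ at 14 leftward: 13 /o/ → H; 12 /a/ → H; bound reached.
Targets with no active source: positions 1 5 6 11 15 16 stay [-high tone].
H positions on the surface: 2 3 4 7 8 9 10 12 13 14.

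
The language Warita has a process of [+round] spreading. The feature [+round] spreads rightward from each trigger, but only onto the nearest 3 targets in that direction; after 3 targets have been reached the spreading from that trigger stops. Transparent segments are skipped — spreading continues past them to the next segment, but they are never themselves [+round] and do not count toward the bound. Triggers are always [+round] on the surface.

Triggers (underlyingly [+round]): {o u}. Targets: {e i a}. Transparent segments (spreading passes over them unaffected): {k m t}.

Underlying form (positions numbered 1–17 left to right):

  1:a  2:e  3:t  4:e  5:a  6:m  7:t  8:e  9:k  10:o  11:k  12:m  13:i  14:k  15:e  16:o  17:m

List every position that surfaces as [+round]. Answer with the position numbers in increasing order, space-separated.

From /o/ at 10 rightward: 11 /k/ transparent; 12 /m/ transparent; 13 /i/ → [+round]; 14 /k/ transparent; 15 /e/ → [+round]; 16 /o/ is itself a trigger — this domain ends here.
From /o/ at 16 rightward: 17 /m/ transparent; word edge.
Targets with no active source: positions 1 2 4 5 8 stay [-round].

10 13 15 16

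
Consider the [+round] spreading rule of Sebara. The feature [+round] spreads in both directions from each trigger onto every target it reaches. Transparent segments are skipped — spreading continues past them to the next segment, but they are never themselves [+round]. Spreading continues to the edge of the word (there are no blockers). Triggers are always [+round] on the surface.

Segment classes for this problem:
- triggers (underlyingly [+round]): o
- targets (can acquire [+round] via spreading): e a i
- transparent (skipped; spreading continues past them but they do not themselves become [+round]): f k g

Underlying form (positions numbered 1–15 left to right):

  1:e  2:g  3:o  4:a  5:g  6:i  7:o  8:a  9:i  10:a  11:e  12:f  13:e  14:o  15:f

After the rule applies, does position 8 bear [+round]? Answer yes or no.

From /o/ at 3 rightward: 4 /a/ → [+round]; 5 /g/ transparent; 6 /i/ → [+round]; 7 /o/ is itself a trigger — this domain ends here.
From /o/ at 3 leftward: 2 /g/ transparent; 1 /e/ → [+round]; word edge.
From /o/ at 7 rightward: 8 /a/ → [+round]; 9 /i/ → [+round]; 10 /a/ → [+round]; 11 /e/ → [+round]; 12 /f/ transparent; 13 /e/ → [+round]; 14 /o/ is itself a trigger — this domain ends here.
From /o/ at 7 leftward: 6 /i/ → [+round]; 5 /g/ transparent; 4 /a/ → [+round]; 3 /o/ is itself a trigger — this domain ends here.
From /o/ at 14 rightward: 15 /f/ transparent; word edge.
From /o/ at 14 leftward: 13 /e/ → [+round]; 12 /f/ transparent; 11 /e/ → [+round]; 10 /a/ → [+round]; 9 /i/ → [+round]; 8 /a/ → [+round]; 7 /o/ is itself a trigger — this domain ends here.
[+round] positions on the surface: 1 3 4 6 7 8 9 10 11 13 14.

yes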